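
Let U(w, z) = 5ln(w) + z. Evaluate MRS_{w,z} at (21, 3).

MRS = 5/21

MU_w = 5/w, MU_z = 1.
MRS = 5/w ÷ 1.
At (21, 3): MRS = 5/21.
So at (21, 3) the consumer would give up 5/21 units of z for one more unit of w.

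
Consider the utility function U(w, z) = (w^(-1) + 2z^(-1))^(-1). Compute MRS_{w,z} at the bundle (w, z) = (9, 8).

MRS = 32/81

For CES with ρ = -1, MRS = (1/2)·(z/w)^2.
At (9, 8): MRS = 32/81.
That is, one extra unit of w is worth 32/81 units of z at the margin.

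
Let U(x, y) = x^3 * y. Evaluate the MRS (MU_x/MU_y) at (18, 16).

MU_x = 3·x^2·y and MU_y = x^3.
MRS = MU_x/MU_y = (3/1)·y/x.
At (18, 16): MRS = 8/3.
So at (18, 16) the consumer would give up 8/3 units of y for one more unit of x.

MRS = 8/3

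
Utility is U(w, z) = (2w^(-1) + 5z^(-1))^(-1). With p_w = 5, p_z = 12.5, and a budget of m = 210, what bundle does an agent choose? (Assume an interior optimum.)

For CES with ρ = -1, MRS = (2/5)·(z/w)^2.
Tangency: set MRS = p_w/p_z = 5/12.5 = 0.4.
So (z/w)^2 = 1; taking the square root, z/w = 1, i.e. z = w.
Substitute into the budget 5·w + 12.5·z = 210: 17.5·w = 210, so w* = 12 and z* = 12.

w* = 12, z* = 12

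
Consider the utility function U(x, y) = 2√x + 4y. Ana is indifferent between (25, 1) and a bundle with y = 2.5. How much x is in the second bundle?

x = 4

U(25, 1) = 14.
Set U(x, 2.5) = 14 and solve.
With y = 2.5: 2√x = 14 − 4·2.5 = 4, so √x = 2 and x = 4.
Check: U(4, 2.5) = 14.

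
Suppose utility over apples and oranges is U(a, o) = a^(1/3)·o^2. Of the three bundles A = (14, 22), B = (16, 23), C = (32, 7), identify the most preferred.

Bundle B

Evaluate utility at each bundle:
U(A) = 1166.509.
U(B) = 1332.996.
U(C) = 155.565.
Highest utility is B, so B ≻ A ≻ C.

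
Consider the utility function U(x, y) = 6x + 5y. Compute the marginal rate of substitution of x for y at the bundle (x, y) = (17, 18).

MU_x = 6, MU_y = 5, so MRS = 6/5 = 1.2 at every bundle.
At (17, 18): MRS = 1.2.
That is, one extra unit of x is worth 1.2 units of y at the margin.

MRS = 1.2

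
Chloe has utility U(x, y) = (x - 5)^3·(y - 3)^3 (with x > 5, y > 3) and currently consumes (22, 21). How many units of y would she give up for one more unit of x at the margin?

MRS = 18/17

MU_x = 3·(x−5)^2·(y−3)^3, MU_y = 3·(x−5)^3·(y−3)^2.
MRS = (y−3)/(x−5).
At (22, 21): MRS = 18/17.
So at (22, 21) the consumer would give up 18/17 units of y for one more unit of x.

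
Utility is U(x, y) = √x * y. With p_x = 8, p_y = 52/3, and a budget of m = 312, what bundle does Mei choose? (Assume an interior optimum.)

MU_x = 0.5·x^(-0.5)·y and MU_y = √x.
MRS = MU_x/MU_y = (0.5)·y/x.
Tangency: set MRS = p_x/p_y = 8/(52/3) = 6/13.
So (0.5)·y/x = 6/13, i.e. y = (12/13)·x.
Substitute into the budget 8·x + (52/3)·y = 312: 24·x = 312, so x* = 13.
Then y* = (12/13)·13 = 12.

x* = 13, y* = 12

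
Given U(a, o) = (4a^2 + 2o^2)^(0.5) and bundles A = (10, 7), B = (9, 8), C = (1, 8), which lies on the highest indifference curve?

Bundle A

Evaluate utility at each bundle:
U(A) = 22.316.
U(B) = 21.260.
U(C) = 11.489.
Highest utility is A, so A ≻ B ≻ C.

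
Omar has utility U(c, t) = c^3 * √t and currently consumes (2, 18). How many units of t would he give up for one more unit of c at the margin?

MU_c = 3·c^2·√t and MU_t = 0.5·c^3·t^(-0.5).
MRS = MU_c/MU_t = (6)·t/c.
At (2, 18): MRS = 54.
So at (2, 18) the consumer would give up 54 units of t for one more unit of c.

MRS = 54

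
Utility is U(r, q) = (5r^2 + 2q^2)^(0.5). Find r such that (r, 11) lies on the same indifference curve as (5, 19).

r = 11

U depends on (r, q) only through S = 5r^2 + 2q^2, so equal utility means equal S. At (5, 19): S = 847.
With q = 11: 2·11^2 = 242, so 5r^2 = 847 − 242 = 605, i.e. r^2 = 121.
Hence r = √121 = 11.
Check: U(11, 11) = 29.1033.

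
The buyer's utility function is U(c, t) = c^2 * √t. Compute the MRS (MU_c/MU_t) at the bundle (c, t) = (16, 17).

MU_c = 2·c·√t and MU_t = 0.5·c^2·t^(-0.5).
MRS = MU_c/MU_t = (4)·t/c.
At (16, 17): MRS = 4.25.
So at (16, 17) the consumer would give up 4.25 units of t for one more unit of c.

MRS = 4.25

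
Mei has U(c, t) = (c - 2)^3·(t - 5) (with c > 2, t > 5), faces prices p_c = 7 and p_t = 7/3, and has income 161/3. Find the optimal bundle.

MU_c = 3·(c−2)^2·(t−5), MU_t = (c−2)^3.
MRS = (3/1)·(t−5)/(c−2).
Tangency: set MRS = p_c/p_t = 7/(7/3) = 3.
So (3/1)·(t − 5)/(c − 2) = 3, i.e. (t − 5) = (c − 2).
Rewrite the budget in excess-of-subsistence terms: 7·(c − 2) + (7/3)·(t − 5) = 161/3 − 7·2 − (7/3)·5 = 28.
Substituting, (28/3)·(c − 2) = 28, so c − 2 = 3 and c* = 5.
Then t − 5 = 3, so t* = 8.

c* = 5, t* = 8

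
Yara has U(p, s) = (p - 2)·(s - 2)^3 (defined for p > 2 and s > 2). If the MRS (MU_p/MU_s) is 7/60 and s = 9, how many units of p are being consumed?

MU_p = (s−2)^3, MU_s = 3·(p−2)·(s−2)^2.
MRS = (1/3)·(s−2)/(p−2).
Substitute s = 9: MRS = (7/3)/(p − 2). Setting this equal to 7/60 gives p − 2 = (7/3)/(7/60) = 20, so p = 22.

p = 22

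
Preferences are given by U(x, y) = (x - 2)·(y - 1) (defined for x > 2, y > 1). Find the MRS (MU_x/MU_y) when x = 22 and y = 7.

MU_x = (y−1), MU_y = (x−2).
MRS = (y−1)/(x−2).
At (22, 7): MRS = 0.3.
That is, one extra unit of x is worth 0.3 units of y at the margin.

MRS = 0.3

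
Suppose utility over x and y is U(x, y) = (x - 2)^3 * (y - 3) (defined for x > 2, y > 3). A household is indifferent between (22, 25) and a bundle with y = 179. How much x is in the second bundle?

U(22, 25) = 176000.
Set U(x, 179) = 176000 and solve.
With y = 179: (179 − 3) = 176, so (x − 2)^3 = 176000/176 = 1000.
Taking the cube root (with x > 2): x − 2 = 10, so x = 12.
Check: U(12, 179) = 176000.

x = 12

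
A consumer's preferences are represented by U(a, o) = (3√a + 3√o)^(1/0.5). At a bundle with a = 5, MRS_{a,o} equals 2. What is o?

o = 20

For CES with ρ = 0.5, MRS = √(o/a).
Setting √(o/5) = 2 gives o/5 = 4 and o = 20.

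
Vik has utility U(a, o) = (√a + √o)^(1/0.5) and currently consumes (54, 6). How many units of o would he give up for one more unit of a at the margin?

For CES with ρ = 0.5, MRS = √(o/a).
At (54, 6): MRS = 1/3.
So at (54, 6) the consumer would give up 1/3 units of o for one more unit of a.

MRS = 1/3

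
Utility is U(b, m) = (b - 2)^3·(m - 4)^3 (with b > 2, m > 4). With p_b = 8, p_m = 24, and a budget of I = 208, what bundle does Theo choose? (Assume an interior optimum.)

b* = 8, m* = 6

MU_b = 3·(b−2)^2·(m−4)^3, MU_m = 3·(b−2)^3·(m−4)^2.
MRS = (m−4)/(b−2).
Tangency: set MRS = p_b/p_m = 8/24 = 1/3.
So (m − 4)/(b − 2) = 1/3, i.e. (m − 4) = (1/3)·(b − 2).
Rewrite the budget in excess-of-subsistence terms: 8·(b − 2) + 24·(m − 4) = 208 − 8·2 − 24·4 = 96.
Substituting, 16·(b − 2) = 96, so b − 2 = 6 and b* = 8.
Then m − 4 = (1/3)·6 = 2, so m* = 6.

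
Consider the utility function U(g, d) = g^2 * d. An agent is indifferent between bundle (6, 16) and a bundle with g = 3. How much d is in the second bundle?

d = 64

U(6, 16) = 576.
Set U(3, d) = 576 and solve.
With g = 3: 3^2 = 9, so d = 576/9 = 64.
Check: U(3, 64) = 576.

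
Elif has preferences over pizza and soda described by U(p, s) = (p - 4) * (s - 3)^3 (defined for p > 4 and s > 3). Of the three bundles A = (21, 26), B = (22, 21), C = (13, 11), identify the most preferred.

Evaluate utility at each bundle:
U(A) = 206839.
U(B) = 104976.
U(C) = 4608.
Highest utility is A, so A ≻ B ≻ C.

Bundle A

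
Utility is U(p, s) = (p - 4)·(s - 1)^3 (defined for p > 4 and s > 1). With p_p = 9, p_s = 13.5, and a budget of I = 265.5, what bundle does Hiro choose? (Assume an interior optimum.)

p* = 10, s* = 13

MU_p = (s−1)^3, MU_s = 3·(p−4)·(s−1)^2.
MRS = (1/3)·(s−1)/(p−4).
Tangency: set MRS = p_p/p_s = 9/13.5 = 2/3.
So (1/3)·(s − 1)/(p − 4) = 2/3, i.e. (s − 1) = 2·(p − 4).
Rewrite the budget in excess-of-subsistence terms: 9·(p − 4) + 13.5·(s − 1) = 265.5 − 9·4 − 13.5·1 = 216.
Substituting, 36·(p − 4) = 216, so p − 4 = 6 and p* = 10.
Then s − 1 = 2·6 = 12, so s* = 13.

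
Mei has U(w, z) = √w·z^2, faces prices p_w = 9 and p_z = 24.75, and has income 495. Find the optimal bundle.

w* = 11, z* = 16

MU_w = 0.5·w^(-0.5)·z^2 and MU_z = 2·√w·z.
MRS = MU_w/MU_z = (0.25)·z/w.
Tangency: set MRS = p_w/p_z = 9/24.75 = 4/11.
So (0.25)·z/w = 4/11, i.e. z = (16/11)·w.
Substitute into the budget 9·w + 24.75·z = 495: 45·w = 495, so w* = 11.
Then z* = (16/11)·11 = 16.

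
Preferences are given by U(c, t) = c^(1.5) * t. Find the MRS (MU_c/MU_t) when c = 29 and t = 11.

MRS = 33/58

MU_c = 1.5·√c·t and MU_t = c^(1.5).
MRS = MU_c/MU_t = (1.5)·t/c.
At (29, 11): MRS = 33/58.
That is, one extra unit of c is worth 33/58 units of t at the margin.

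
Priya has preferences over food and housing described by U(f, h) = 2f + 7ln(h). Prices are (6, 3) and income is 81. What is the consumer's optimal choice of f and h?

f* = 10, h* = 7

MU_f = 2, MU_h = 7/h.
MRS = 2 ÷ (7/h).
Tangency: set MRS = p_f/p_h = 6/3 = 2.
MRS depends only on h: (2/7)·h = 2 ⇒ h* = 2/(2/7) = 7.
From the budget, 6·f = 81 − 3·7 = 60, so f* = 10.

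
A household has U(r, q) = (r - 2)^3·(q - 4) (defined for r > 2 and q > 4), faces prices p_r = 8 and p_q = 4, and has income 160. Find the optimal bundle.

MU_r = 3·(r−2)^2·(q−4), MU_q = (r−2)^3.
MRS = (3/1)·(q−4)/(r−2).
Tangency: set MRS = p_r/p_q = 8/4 = 2.
So (3/1)·(q − 4)/(r − 2) = 2, i.e. (q − 4) = (2/3)·(r − 2).
Rewrite the budget in excess-of-subsistence terms: 8·(r − 2) + 4·(q − 4) = 160 − 8·2 − 4·4 = 128.
Substituting, (32/3)·(r − 2) = 128, so r − 2 = 12 and r* = 14.
Then q − 4 = (2/3)·12 = 8, so q* = 12.

r* = 14, q* = 12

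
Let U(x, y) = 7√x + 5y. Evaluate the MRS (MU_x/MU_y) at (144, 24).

MU_x = 7/(2√x), MU_y = 5.
MRS = 7/(2√x) ÷ 5.
At (144, 24): MRS = 7/120.
The indifference curve has slope −7/120 at this bundle.

MRS = 7/120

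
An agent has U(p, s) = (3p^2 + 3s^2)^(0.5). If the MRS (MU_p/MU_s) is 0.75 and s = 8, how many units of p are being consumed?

p = 6

For CES with ρ = 2, MRS = (s/p)^(-1).
Setting (8/p)^(-1) = 0.75 gives 8/p = 4/3 and p = 6.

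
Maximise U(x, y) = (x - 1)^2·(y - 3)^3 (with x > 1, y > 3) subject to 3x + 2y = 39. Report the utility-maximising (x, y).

MU_x = 2·(x−1)·(y−3)^3, MU_y = 3·(x−1)^2·(y−3)^2.
MRS = (2/3)·(y−3)/(x−1).
Tangency: set MRS = p_x/p_y = 3/2 = 1.5.
So (2/3)·(y − 3)/(x − 1) = 1.5, i.e. (y − 3) = 2.25·(x − 1).
Rewrite the budget in excess-of-subsistence terms: 3·(x − 1) + 2·(y − 3) = 39 − 3·1 − 2·3 = 30.
Substituting, 7.5·(x − 1) = 30, so x − 1 = 4 and x* = 5.
Then y − 3 = 2.25·4 = 9, so y* = 12.

x* = 5, y* = 12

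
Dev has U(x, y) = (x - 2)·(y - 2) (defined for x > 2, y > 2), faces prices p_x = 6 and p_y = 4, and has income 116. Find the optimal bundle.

x* = 10, y* = 14

MU_x = (y−2), MU_y = (x−2).
MRS = (y−2)/(x−2).
Tangency: set MRS = p_x/p_y = 6/4 = 1.5.
So (y − 2)/(x − 2) = 1.5, i.e. (y − 2) = 1.5·(x − 2).
Rewrite the budget in excess-of-subsistence terms: 6·(x − 2) + 4·(y − 2) = 116 − 6·2 − 4·2 = 96.
Substituting, 12·(x − 2) = 96, so x − 2 = 8 and x* = 10.
Then y − 2 = 1.5·8 = 12, so y* = 14.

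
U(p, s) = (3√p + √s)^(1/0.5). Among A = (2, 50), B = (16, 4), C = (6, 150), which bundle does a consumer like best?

Evaluate utility at each bundle:
U(A) = 128.000.
U(B) = 196.000.
U(C) = 384.000.
Highest utility is C, so C ≻ B ≻ A.

Bundle C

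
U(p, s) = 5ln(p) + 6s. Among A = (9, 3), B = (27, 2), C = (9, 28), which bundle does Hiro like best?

Evaluate utility at each bundle:
U(A) = 28.986.
U(B) = 28.479.
U(C) = 178.986.
Highest utility is C, so C ≻ A ≻ B.

Bundle C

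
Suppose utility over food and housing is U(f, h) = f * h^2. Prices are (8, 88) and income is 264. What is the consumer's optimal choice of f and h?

MU_f = h^2 and MU_h = 2·f·h.
MRS = MU_f/MU_h = (1/2)·h/f.
Tangency: set MRS = p_f/p_h = 8/88 = 1/11.
So (1/2)·h/f = 1/11, i.e. h = (2/11)·f.
Substitute into the budget 8·f + 88·h = 264: 24·f = 264, so f* = 11.
Then h* = (2/11)·11 = 2.

f* = 11, h* = 2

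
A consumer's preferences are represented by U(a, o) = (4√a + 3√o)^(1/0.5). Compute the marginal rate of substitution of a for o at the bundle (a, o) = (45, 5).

For CES with ρ = 0.5, MRS = (4/3)·√(o/a).
At (45, 5): MRS = 4/9.
So at (45, 5) the consumer would give up 4/9 units of o for one more unit of a.

MRS = 4/9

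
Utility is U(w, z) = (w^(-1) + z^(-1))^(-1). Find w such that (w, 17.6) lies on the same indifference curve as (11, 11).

U depends on (w, z) only through S = w^(-1) + z^(-1), so equal utility means equal S. At (11, 11): S = 2/11.
With z = 17.6: 17.6^(-1) = 5/88, so w^(-1) = 2/11 − 5/88 = 0.125.
Hence w = 1/0.125 = 8.
Check: U(8, 17.6) = 5.5.

w = 8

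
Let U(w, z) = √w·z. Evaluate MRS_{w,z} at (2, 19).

MRS = 4.75

MU_w = 0.5·w^(-0.5)·z and MU_z = √w.
MRS = MU_w/MU_z = (0.5)·z/w.
At (2, 19): MRS = 4.75.
The indifference curve has slope −4.75 at this bundle.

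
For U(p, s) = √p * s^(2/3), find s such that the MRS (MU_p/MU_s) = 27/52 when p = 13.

s = 9

MU_p = 0.5·p^(-0.5)·s^(2/3) and MU_s = 2/3·√p·s^(-1/3).
MRS = MU_p/MU_s = (0.75)·s/p.
Substitute p = 13: MRS = s/(52/3). Setting s/(52/3) = 27/52 gives s = (27/52)·(52/3) = 9.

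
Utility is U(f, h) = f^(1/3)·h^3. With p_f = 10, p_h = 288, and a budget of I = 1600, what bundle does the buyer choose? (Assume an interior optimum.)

f* = 16, h* = 5

MU_f = 1/3·f^(-2/3)·h^3 and MU_h = 3·f^(1/3)·h^2.
MRS = MU_f/MU_h = (1/9)·h/f.
Tangency: set MRS = p_f/p_h = 10/288 = 5/144.
So (1/9)·h/f = 5/144, i.e. h = (5/16)·f.
Substitute into the budget 10·f + 288·h = 1600: 100·f = 1600, so f* = 16.
Then h* = (5/16)·16 = 5.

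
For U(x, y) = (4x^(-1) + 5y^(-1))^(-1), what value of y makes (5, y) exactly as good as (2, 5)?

U depends on (x, y) only through S = 4x^(-1) + 5y^(-1), so equal utility means equal S. At (2, 5): S = 3.
With x = 5: 4·5^(-1) = 0.8, so 5y^(-1) = 3 − 0.8 = 2.2, i.e. y^(-1) = 11/25.
Hence y = 1/(11/25) = 25/11.
Check: U(5, 25/11) = 0.3333.

y = 25/11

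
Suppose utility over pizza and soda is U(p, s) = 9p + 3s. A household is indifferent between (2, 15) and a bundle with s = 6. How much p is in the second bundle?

p = 5

U(2, 15) = 63.
Set U(p, 6) = 63 and solve.
9p + 3·6 = 63 ⇒ 9p = 45 ⇒ p = 5.
Check: U(5, 6) = 63.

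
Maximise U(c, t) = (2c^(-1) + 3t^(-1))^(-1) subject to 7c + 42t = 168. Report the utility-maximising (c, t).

For CES with ρ = -1, MRS = (2/3)·(t/c)^2.
Tangency: set MRS = p_c/p_t = 7/42 = 1/6.
So (t/c)^2 = 0.25; taking the square root, t/c = 0.5, i.e. t = 0.5·c.
Substitute into the budget 7·c + 42·t = 168: 28·c = 168, so c* = 6 and t* = 0.5·6 = 3.

c* = 6, t* = 3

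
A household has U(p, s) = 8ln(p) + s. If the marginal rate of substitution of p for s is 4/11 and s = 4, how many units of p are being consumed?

p = 22

MU_p = 8/p, MU_s = 1.
MRS = 8/p ÷ 1.
MRS depends only on p: 8/p = 4/11 ⇒ p = 8/(4/11) = 22.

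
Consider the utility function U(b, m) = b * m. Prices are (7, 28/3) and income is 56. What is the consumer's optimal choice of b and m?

b* = 4, m* = 3

MU_b = m and MU_m = b.
MRS = MU_b/MU_m = m/b.
Tangency: set MRS = p_b/p_m = 7/(28/3) = 0.75.
So m/b = 0.75, i.e. m = 0.75·b.
Substitute into the budget 7·b + (28/3)·m = 56: 14·b = 56, so b* = 4.
Then m* = 0.75·4 = 3.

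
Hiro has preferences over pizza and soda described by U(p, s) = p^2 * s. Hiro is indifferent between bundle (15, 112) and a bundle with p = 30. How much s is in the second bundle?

s = 28

U(15, 112) = 25200.
Set U(30, s) = 25200 and solve.
With p = 30: 30^2 = 900, so s = 25200/900 = 28.
Check: U(30, 28) = 25200.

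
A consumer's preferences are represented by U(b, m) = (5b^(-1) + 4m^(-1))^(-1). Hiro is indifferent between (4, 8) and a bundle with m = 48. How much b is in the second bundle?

b = 3

U depends on (b, m) only through S = 5b^(-1) + 4m^(-1), so equal utility means equal S. At (4, 8): S = 1.75.
With m = 48: 4·48^(-1) = 1/12, so 5b^(-1) = 1.75 − 1/12 = 5/3, i.e. b^(-1) = 1/3.
Hence b = 1/(1/3) = 3.
Check: U(3, 48) = 0.5714.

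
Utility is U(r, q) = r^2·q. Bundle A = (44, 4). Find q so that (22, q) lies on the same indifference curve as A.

q = 16

U(44, 4) = 7744.
Set U(22, q) = 7744 and solve.
With r = 22: 22^2 = 484, so q = 7744/484 = 16.
Check: U(22, 16) = 7744.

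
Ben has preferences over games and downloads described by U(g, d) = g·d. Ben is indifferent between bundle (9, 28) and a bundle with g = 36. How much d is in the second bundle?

d = 7

U(9, 28) = 252.
Set U(36, d) = 252 and solve.
With g = 36: d = 252/36 = 7.
Check: U(36, 7) = 252.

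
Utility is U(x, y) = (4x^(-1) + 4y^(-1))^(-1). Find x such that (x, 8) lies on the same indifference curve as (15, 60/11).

x = 8

U depends on (x, y) only through S = 4x^(-1) + 4y^(-1), so equal utility means equal S. At (15, 60/11): S = 1.
With y = 8: 4·8^(-1) = 0.5, so 4x^(-1) = 1 − 0.5 = 0.5, i.e. x^(-1) = 0.125.
Hence x = 1/0.125 = 8.
Check: U(8, 8) = 1.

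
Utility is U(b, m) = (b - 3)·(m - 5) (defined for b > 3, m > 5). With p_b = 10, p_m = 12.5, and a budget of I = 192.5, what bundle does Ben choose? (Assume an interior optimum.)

b* = 8, m* = 9

MU_b = (m−5), MU_m = (b−3).
MRS = (m−5)/(b−3).
Tangency: set MRS = p_b/p_m = 10/12.5 = 0.8.
So (m − 5)/(b − 3) = 0.8, i.e. (m − 5) = 0.8·(b − 3).
Rewrite the budget in excess-of-subsistence terms: 10·(b − 3) + 12.5·(m − 5) = 192.5 − 10·3 − 12.5·5 = 100.
Substituting, 20·(b − 3) = 100, so b − 3 = 5 and b* = 8.
Then m − 5 = 0.8·5 = 4, so m* = 9.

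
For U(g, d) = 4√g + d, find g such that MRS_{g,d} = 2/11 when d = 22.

MU_g = 4/(2√g), MU_d = 1.
MRS = 4/(2√g) ÷ 1.
MRS depends only on g: 2/√g = 2/11 ⇒ √g = 2/(2/11) = 11 ⇒ g = 121.

g = 121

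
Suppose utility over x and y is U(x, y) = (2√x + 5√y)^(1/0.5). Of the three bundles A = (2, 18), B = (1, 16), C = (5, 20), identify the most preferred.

Evaluate utility at each bundle:
U(A) = 578.000.
U(B) = 484.000.
U(C) = 720.000.
Highest utility is C, so C ≻ A ≻ B.

Bundle C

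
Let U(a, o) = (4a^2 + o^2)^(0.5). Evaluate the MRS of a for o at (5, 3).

For CES with ρ = 2, MRS = (4/1)·(o/a)^(-1).
At (5, 3): MRS = 20/3.
The indifference curve has slope −20/3 at this bundle.

MRS = 20/3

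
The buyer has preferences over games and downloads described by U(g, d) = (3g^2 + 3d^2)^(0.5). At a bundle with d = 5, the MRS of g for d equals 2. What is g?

For CES with ρ = 2, MRS = (d/g)^(-1).
Setting (5/g)^(-1) = 2 gives 5/g = 0.5 and g = 10.

g = 10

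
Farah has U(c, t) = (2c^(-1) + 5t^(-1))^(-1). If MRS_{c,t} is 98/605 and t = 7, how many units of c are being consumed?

c = 11

For CES with ρ = -1, MRS = (2/5)·(t/c)^2.
Setting (2/5)·(7/c)^2 = 98/605 gives (7/c)^2 = 49/121, so 7/c = 7/11 and c = 11.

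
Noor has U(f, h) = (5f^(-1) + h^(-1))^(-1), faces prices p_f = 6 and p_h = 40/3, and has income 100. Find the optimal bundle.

f* = 10, h* = 3

For CES with ρ = -1, MRS = (5/1)·(h/f)^2.
Tangency: set MRS = p_f/p_h = 6/(40/3) = 0.45.
So (h/f)^2 = 9/100; taking the square root, h/f = 0.3, i.e. h = 0.3·f.
Substitute into the budget 6·f + (40/3)·h = 100: 10·f = 100, so f* = 10 and h* = 0.3·10 = 3.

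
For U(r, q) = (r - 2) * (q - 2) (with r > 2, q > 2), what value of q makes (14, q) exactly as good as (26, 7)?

U(26, 7) = 120.
Set U(14, q) = 120 and solve.
With r = 14: (14 − 2) = 12, so (q − 2) = 120/12 = 10.
So q = 2 + 10 = 12.
Check: U(14, 12) = 120.

q = 12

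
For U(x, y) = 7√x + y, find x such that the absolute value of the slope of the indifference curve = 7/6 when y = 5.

x = 9

MU_x = 7/(2√x), MU_y = 1.
MRS = 7/(2√x) ÷ 1.
MRS depends only on x: 3.5/√x = 7/6 ⇒ √x = 3.5/(7/6) = 3 ⇒ x = 9.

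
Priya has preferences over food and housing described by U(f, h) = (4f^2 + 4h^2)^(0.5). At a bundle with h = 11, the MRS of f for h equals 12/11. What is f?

f = 12

For CES with ρ = 2, MRS = (h/f)^(-1).
Setting (11/f)^(-1) = 12/11 gives 11/f = 11/12 and f = 12.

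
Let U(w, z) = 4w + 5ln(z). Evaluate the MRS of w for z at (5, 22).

MU_w = 4, MU_z = 5/z.
MRS = 4 ÷ (5/z).
At (5, 22): MRS = 17.6.
The indifference curve has slope −17.6 at this bundle.

MRS = 17.6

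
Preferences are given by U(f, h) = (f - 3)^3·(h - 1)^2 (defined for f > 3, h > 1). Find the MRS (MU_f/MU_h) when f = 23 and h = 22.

MRS = 63/40

MU_f = 3·(f−3)^2·(h−1)^2, MU_h = 2·(f−3)^3·(h−1).
MRS = (3/2)·(h−1)/(f−3).
At (23, 22): MRS = 63/40.
The indifference curve has slope −63/40 at this bundle.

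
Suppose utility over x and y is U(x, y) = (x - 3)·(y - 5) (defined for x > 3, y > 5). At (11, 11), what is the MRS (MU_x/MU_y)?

MRS = 0.75

MU_x = (y−5), MU_y = (x−3).
MRS = (y−5)/(x−3).
At (11, 11): MRS = 0.75.
That is, one extra unit of x is worth 0.75 units of y at the margin.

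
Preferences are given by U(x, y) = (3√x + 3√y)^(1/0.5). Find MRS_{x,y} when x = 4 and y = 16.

For CES with ρ = 0.5, MRS = √(y/x).
At (4, 16): MRS = 2.
The indifference curve has slope −2 at this bundle.

MRS = 2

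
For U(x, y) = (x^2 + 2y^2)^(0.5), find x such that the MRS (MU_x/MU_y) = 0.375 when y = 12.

For CES with ρ = 2, MRS = (1/2)·(y/x)^(-1).
Setting (1/2)·(12/x)^(-1) = 0.375 gives (12/x)^(-1) = 0.75, so 12/x = 4/3 and x = 9.

x = 9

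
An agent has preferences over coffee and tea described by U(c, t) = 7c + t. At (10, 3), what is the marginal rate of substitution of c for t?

MRS = 7

MU_c = 7, MU_t = 1, so MRS = 7/1 = 7 at every bundle.
At (10, 3): MRS = 7.
So at (10, 3) the consumer would give up 7 units of t for one more unit of c.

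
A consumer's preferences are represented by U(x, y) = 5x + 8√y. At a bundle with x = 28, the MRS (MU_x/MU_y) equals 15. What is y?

MU_x = 5, MU_y = 8/(2√y).
MRS = 5 ÷ (8/(2√y)).
MRS depends only on y: 1.25·√y = 15 ⇒ √y = 15/1.25 = 12 ⇒ y = 144.

y = 144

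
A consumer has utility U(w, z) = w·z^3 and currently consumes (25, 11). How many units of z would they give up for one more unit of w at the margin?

MU_w = z^3 and MU_z = 3·w·z^2.
MRS = MU_w/MU_z = (1/3)·z/w.
At (25, 11): MRS = 11/75.
That is, one extra unit of w is worth 11/75 units of z at the margin.

MRS = 11/75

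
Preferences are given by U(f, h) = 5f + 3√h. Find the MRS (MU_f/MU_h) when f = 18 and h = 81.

MRS = 30

MU_f = 5, MU_h = 3/(2√h).
MRS = 5 ÷ (3/(2√h)).
At (18, 81): MRS = 30.
The indifference curve has slope −30 at this bundle.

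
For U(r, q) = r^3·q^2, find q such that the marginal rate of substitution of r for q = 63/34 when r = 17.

q = 21

MU_r = 3·r^2·q^2 and MU_q = 2·r^3·q.
MRS = MU_r/MU_q = (3/2)·q/r.
Substitute r = 17: MRS = q/(34/3). Setting q/(34/3) = 63/34 gives q = (63/34)·(34/3) = 21.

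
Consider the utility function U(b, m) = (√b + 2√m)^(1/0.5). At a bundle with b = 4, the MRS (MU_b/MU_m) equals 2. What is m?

m = 64

For CES with ρ = 0.5, MRS = (1/2)·√(m/b).
Setting (1/2)·√(m/4) = 2 gives √(m/4) = 4, so m/4 = 16 and m = 64.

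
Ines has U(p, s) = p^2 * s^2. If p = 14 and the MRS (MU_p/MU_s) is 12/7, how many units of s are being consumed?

MU_p = 2·p·s^2 and MU_s = 2·p^2·s.
MRS = MU_p/MU_s = s/p.
Substitute p = 14: MRS = s/14. Setting s/14 = 12/7 gives s = (12/7)·14 = 24.

s = 24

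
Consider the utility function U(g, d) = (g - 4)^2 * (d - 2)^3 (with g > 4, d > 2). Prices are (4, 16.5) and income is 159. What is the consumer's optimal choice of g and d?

MU_g = 2·(g−4)·(d−2)^3, MU_d = 3·(g−4)^2·(d−2)^2.
MRS = (2/3)·(d−2)/(g−4).
Tangency: set MRS = p_g/p_d = 4/16.5 = 8/33.
So (2/3)·(d − 2)/(g − 4) = 8/33, i.e. (d − 2) = (4/11)·(g − 4).
Rewrite the budget in excess-of-subsistence terms: 4·(g − 4) + 16.5·(d − 2) = 159 − 4·4 − 16.5·2 = 110.
Substituting, 10·(g − 4) = 110, so g − 4 = 11 and g* = 15.
Then d − 2 = (4/11)·11 = 4, so d* = 6.

g* = 15, d* = 6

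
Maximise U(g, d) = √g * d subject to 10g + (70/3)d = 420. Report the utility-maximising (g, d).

g* = 14, d* = 12

MU_g = 0.5·g^(-0.5)·d and MU_d = √g.
MRS = MU_g/MU_d = (0.5)·d/g.
Tangency: set MRS = p_g/p_d = 10/(70/3) = 3/7.
So (0.5)·d/g = 3/7, i.e. d = (6/7)·g.
Substitute into the budget 10·g + (70/3)·d = 420: 30·g = 420, so g* = 14.
Then d* = (6/7)·14 = 12.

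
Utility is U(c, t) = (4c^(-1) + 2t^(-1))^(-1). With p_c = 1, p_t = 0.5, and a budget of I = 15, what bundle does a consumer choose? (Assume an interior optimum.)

c* = 10, t* = 10

For CES with ρ = -1, MRS = (4/2)·(t/c)^2.
Tangency: set MRS = p_c/p_t = 1/0.5 = 2.
So (t/c)^2 = 1; taking the square root, t/c = 1, i.e. t = c.
Substitute into the budget 1·c + 0.5·t = 15: 1.5·c = 15, so c* = 10 and t* = 10.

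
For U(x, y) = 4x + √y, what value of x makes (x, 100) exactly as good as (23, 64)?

U(23, 64) = 100.
Set U(x, 100) = 100 and solve.
With y = 100: √100 = 10, so 4x = 100 − 10 = 90 and x = 22.5.
Check: U(22.5, 100) = 100.

x = 22.5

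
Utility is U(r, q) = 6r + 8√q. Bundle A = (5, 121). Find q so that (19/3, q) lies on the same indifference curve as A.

U(5, 121) = 118.
Set U(19/3, q) = 118 and solve.
With r = 19/3: 8√q = 118 − 6·19/3 = 80, so √q = 10 and q = 100.
Check: U(19/3, 100) = 118.

q = 100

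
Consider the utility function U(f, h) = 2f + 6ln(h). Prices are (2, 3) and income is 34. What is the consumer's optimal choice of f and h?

MU_f = 2, MU_h = 6/h.
MRS = 2 ÷ (6/h).
Tangency: set MRS = p_f/p_h = 2/3.
MRS depends only on h: (1/3)·h = 2/3 ⇒ h* = (2/3)/(1/3) = 2.
From the budget, 2·f = 34 − 3·2 = 28, so f* = 14.

f* = 14, h* = 2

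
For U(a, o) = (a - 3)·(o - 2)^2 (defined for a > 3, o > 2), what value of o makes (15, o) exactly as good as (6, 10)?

U(6, 10) = 192.
Set U(15, o) = 192 and solve.
With a = 15: (15 − 3) = 12, so (o − 2)^2 = 192/12 = 16.
Taking the square root (with o > 2): o − 2 = 4, so o = 6.
Check: U(15, 6) = 192.

o = 6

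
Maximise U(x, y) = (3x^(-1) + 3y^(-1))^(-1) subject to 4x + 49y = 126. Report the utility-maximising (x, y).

x* = 7, y* = 2

For CES with ρ = -1, MRS = (y/x)^2.
Tangency: set MRS = p_x/p_y = 4/49.
So (y/x)^2 = 4/49; taking the square root, y/x = 2/7, i.e. y = (2/7)·x.
Substitute into the budget 4·x + 49·y = 126: 18·x = 126, so x* = 7 and y* = (2/7)·7 = 2.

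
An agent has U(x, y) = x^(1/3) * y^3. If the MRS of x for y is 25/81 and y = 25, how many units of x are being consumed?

x = 9

MU_x = 1/3·x^(-2/3)·y^3 and MU_y = 3·x^(1/3)·y^2.
MRS = MU_x/MU_y = (1/9)·y/x.
Substitute y = 25: MRS = (25/9)/x. Setting (25/9)/x = 25/81 gives x = (25/9)/(25/81) = 9.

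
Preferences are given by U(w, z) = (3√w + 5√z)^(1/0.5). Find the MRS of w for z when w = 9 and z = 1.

For CES with ρ = 0.5, MRS = (3/5)·√(z/w).
At (9, 1): MRS = 0.2.
So at (9, 1) the consumer would give up 0.2 units of z for one more unit of w.

MRS = 0.2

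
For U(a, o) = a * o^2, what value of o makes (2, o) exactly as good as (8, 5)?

U(8, 5) = 200.
Set U(2, o) = 200 and solve.
With a = 2: o^2 = 200/2 = 100; taking the square root, o = 10.
Check: U(2, 10) = 200.

o = 10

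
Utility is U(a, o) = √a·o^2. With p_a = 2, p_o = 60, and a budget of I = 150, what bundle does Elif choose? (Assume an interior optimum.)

MU_a = 0.5·a^(-0.5)·o^2 and MU_o = 2·√a·o.
MRS = MU_a/MU_o = (0.25)·o/a.
Tangency: set MRS = p_a/p_o = 2/60 = 1/30.
So (0.25)·o/a = 1/30, i.e. o = (2/15)·a.
Substitute into the budget 2·a + 60·o = 150: 10·a = 150, so a* = 15.
Then o* = (2/15)·15 = 2.

a* = 15, o* = 2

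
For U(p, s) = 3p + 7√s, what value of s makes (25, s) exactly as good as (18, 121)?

s = 64

U(18, 121) = 131.
Set U(25, s) = 131 and solve.
With p = 25: 7√s = 131 − 3·25 = 56, so √s = 8 and s = 64.
Check: U(25, 64) = 131.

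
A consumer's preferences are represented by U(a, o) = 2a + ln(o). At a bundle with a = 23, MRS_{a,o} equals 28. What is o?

MU_a = 2, MU_o = 1/o.
MRS = 2 ÷ (1/o).
MRS depends only on o: 2·o = 28 ⇒ o = 28/2 = 14.

o = 14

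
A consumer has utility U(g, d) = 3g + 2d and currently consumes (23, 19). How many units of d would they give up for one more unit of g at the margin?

MU_g = 3, MU_d = 2, so MRS = 3/2 = 1.5 at every bundle.
At (23, 19): MRS = 1.5.
That is, one extra unit of g is worth 1.5 units of d at the margin.

MRS = 1.5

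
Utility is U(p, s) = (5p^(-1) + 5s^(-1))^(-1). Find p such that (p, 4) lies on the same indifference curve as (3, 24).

p = 8

U depends on (p, s) only through S = 5p^(-1) + 5s^(-1), so equal utility means equal S. At (3, 24): S = 1.875.
With s = 4: 5·4^(-1) = 1.25, so 5p^(-1) = 1.875 − 1.25 = 0.625, i.e. p^(-1) = 0.125.
Hence p = 1/0.125 = 8.
Check: U(8, 4) = 0.5333.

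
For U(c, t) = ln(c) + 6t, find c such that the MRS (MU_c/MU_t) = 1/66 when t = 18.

MU_c = 1/c, MU_t = 6.
MRS = 1/c ÷ 6.
MRS depends only on c: (1/6)/c = 1/66 ⇒ c = (1/6)/(1/66) = 11.

c = 11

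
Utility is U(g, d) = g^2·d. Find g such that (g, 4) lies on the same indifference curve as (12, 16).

U(12, 16) = 2304.
Set U(g, 4) = 2304 and solve.
With d = 4: g^2 = 2304/4 = 576; taking the square root, g = 24.
Check: U(24, 4) = 2304.

g = 24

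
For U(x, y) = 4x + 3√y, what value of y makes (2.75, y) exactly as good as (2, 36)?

y = 25

U(2, 36) = 26.
Set U(2.75, y) = 26 and solve.
With x = 2.75: 3√y = 26 − 4·2.75 = 15, so √y = 5 and y = 25.
Check: U(2.75, 25) = 26.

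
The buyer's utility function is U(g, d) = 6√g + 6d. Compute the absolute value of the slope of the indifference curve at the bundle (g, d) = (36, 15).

MU_g = 6/(2√g), MU_d = 6.
MRS = 6/(2√g) ÷ 6.
At (36, 15): MRS = 1/12.
That is, one extra unit of g is worth 1/12 units of d at the margin.

MRS = 1/12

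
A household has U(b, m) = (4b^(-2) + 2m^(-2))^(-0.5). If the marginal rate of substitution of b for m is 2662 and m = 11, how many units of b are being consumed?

b = 1

For CES with ρ = -2, MRS = (4/2)·(m/b)^3.
Setting (4/2)·(11/b)^3 = 2662 gives (11/b)^3 = 1331, so 11/b = 11 and b = 1.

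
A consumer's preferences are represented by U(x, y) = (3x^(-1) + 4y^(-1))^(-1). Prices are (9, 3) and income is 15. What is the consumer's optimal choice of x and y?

For CES with ρ = -1, MRS = (3/4)·(y/x)^2.
Tangency: set MRS = p_x/p_y = 9/3 = 3.
So (y/x)^2 = 4; taking the square root, y/x = 2, i.e. y = 2·x.
Substitute into the budget 9·x + 3·y = 15: 15·x = 15, so x* = 1 and y* = 2·1 = 2.

x* = 1, y* = 2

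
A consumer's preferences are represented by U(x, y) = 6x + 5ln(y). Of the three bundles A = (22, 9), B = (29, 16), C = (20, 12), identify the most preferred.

Evaluate utility at each bundle:
U(A) = 142.986.
U(B) = 187.863.
U(C) = 132.425.
Highest utility is B, so B ≻ A ≻ C.

Bundle B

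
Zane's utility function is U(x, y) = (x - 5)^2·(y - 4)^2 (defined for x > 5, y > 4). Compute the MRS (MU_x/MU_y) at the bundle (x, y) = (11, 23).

MU_x = 2·(x−5)·(y−4)^2, MU_y = 2·(x−5)^2·(y−4).
MRS = (y−4)/(x−5).
At (11, 23): MRS = 19/6.
The indifference curve has slope −19/6 at this bundle.

MRS = 19/6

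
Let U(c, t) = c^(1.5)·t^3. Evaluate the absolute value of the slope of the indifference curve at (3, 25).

MRS = 25/6

MU_c = 1.5·√c·t^3 and MU_t = 3·c^(1.5)·t^2.
MRS = MU_c/MU_t = (0.5)·t/c.
At (3, 25): MRS = 25/6.
So at (3, 25) the consumer would give up 25/6 units of t for one more unit of c.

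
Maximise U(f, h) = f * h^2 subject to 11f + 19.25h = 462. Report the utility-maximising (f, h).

MU_f = h^2 and MU_h = 2·f·h.
MRS = MU_f/MU_h = (1/2)·h/f.
Tangency: set MRS = p_f/p_h = 11/19.25 = 4/7.
So (1/2)·h/f = 4/7, i.e. h = (8/7)·f.
Substitute into the budget 11·f + 19.25·h = 462: 33·f = 462, so f* = 14.
Then h* = (8/7)·14 = 16.

f* = 14, h* = 16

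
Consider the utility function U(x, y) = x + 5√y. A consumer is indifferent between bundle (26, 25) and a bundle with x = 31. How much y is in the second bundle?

U(26, 25) = 51.
Set U(31, y) = 51 and solve.
With x = 31: 5√y = 51 − 31 = 20, so √y = 4 and y = 16.
Check: U(31, 16) = 51.

y = 16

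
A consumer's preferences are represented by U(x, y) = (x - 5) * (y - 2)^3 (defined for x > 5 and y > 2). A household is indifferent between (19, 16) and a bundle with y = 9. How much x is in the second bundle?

U(19, 16) = 38416.
Set U(x, 9) = 38416 and solve.
With y = 9: (9 − 2)^3 = 343, so (x − 5) = 38416/343 = 112.
So x = 5 + 112 = 117.
Check: U(117, 9) = 38416.

x = 117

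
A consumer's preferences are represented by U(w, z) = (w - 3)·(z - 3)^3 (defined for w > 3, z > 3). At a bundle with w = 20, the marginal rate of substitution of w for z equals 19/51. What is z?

MU_w = (z−3)^3, MU_z = 3·(w−3)·(z−3)^2.
MRS = (1/3)·(z−3)/(w−3).
Substitute w = 20: MRS = (z − 3)/51. Setting this equal to 19/51 gives z − 3 = (19/51)·51 = 19, so z = 22.

z = 22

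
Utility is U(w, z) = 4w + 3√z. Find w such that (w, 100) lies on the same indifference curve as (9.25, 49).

U(9.25, 49) = 58.
Set U(w, 100) = 58 and solve.
With z = 100: √100 = 10, so 4w = 58 − 3·10 = 28 and w = 7.
Check: U(7, 100) = 58.

w = 7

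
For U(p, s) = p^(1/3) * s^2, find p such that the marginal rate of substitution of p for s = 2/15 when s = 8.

p = 10

MU_p = 1/3·p^(-2/3)·s^2 and MU_s = 2·p^(1/3)·s.
MRS = MU_p/MU_s = (1/6)·s/p.
Substitute s = 8: MRS = (4/3)/p. Setting (4/3)/p = 2/15 gives p = (4/3)/(2/15) = 10.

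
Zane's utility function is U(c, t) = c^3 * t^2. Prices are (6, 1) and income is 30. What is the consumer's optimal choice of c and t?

c* = 3, t* = 12

MU_c = 3·c^2·t^2 and MU_t = 2·c^3·t.
MRS = MU_c/MU_t = (3/2)·t/c.
Tangency: set MRS = p_c/p_t = 6/1 = 6.
So (3/2)·t/c = 6, i.e. t = 4·c.
Substitute into the budget 6·c + 1·t = 30: 10·c = 30, so c* = 3.
Then t* = 4·3 = 12.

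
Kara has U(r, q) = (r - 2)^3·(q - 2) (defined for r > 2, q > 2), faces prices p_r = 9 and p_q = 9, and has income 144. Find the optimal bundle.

MU_r = 3·(r−2)^2·(q−2), MU_q = (r−2)^3.
MRS = (3/1)·(q−2)/(r−2).
Tangency: set MRS = p_r/p_q = 9/9 = 1.
So (3/1)·(q − 2)/(r − 2) = 1, i.e. (q − 2) = (1/3)·(r − 2).
Rewrite the budget in excess-of-subsistence terms: 9·(r − 2) + 9·(q − 2) = 144 − 9·2 − 9·2 = 108.
Substituting, 12·(r − 2) = 108, so r − 2 = 9 and r* = 11.
Then q − 2 = (1/3)·9 = 3, so q* = 5.

r* = 11, q* = 5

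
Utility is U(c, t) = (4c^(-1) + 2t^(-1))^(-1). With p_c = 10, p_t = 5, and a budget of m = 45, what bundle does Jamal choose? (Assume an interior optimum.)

For CES with ρ = -1, MRS = (4/2)·(t/c)^2.
Tangency: set MRS = p_c/p_t = 10/5 = 2.
So (t/c)^2 = 1; taking the square root, t/c = 1, i.e. t = c.
Substitute into the budget 10·c + 5·t = 45: 15·c = 45, so c* = 3 and t* = 3.

c* = 3, t* = 3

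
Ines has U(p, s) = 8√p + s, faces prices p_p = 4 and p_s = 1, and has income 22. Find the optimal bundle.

MU_p = 8/(2√p), MU_s = 1.
MRS = 8/(2√p) ÷ 1.
Tangency: set MRS = p_p/p_s = 4/1 = 4.
MRS depends only on p: 4/√p = 4 ⇒ √p = 4/4 = 1 ⇒ p* = 1.
From the budget, 1·s = 22 − 4·1 = 18, so s* = 18.

p* = 1, s* = 18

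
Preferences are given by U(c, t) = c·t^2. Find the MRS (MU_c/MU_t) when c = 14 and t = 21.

MU_c = t^2 and MU_t = 2·c·t.
MRS = MU_c/MU_t = (1/2)·t/c.
At (14, 21): MRS = 0.75.
The indifference curve has slope −0.75 at this bundle.

MRS = 0.75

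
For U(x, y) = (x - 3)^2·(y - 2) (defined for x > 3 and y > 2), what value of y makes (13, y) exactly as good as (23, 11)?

y = 38

U(23, 11) = 3600.
Set U(13, y) = 3600 and solve.
With x = 13: (13 − 3)^2 = 100, so (y − 2) = 3600/100 = 36.
So y = 2 + 36 = 38.
Check: U(13, 38) = 3600.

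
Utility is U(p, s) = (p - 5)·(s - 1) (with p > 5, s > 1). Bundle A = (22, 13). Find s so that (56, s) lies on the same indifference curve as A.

s = 5

U(22, 13) = 204.
Set U(56, s) = 204 and solve.
With p = 56: (56 − 5) = 51, so (s − 1) = 204/51 = 4.
So s = 1 + 4 = 5.
Check: U(56, 5) = 204.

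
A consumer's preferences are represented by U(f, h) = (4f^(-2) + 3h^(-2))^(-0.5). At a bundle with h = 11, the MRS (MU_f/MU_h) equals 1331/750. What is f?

For CES with ρ = -2, MRS = (4/3)·(h/f)^3.
Setting (4/3)·(11/f)^3 = 1331/750 gives (11/f)^3 = 1331/1000, so 11/f = 1.1 and f = 10.

f = 10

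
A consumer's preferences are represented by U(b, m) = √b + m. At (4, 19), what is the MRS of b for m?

MRS = 0.25

MU_b = 1/(2√b), MU_m = 1.
MRS = 1/(2√b) ÷ 1.
At (4, 19): MRS = 0.25.
So at (4, 19) the consumer would give up 0.25 units of m for one more unit of b.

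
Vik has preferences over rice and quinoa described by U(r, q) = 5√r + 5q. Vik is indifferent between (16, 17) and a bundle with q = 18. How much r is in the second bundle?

r = 9

U(16, 17) = 105.
Set U(r, 18) = 105 and solve.
With q = 18: 5√r = 105 − 5·18 = 15, so √r = 3 and r = 9.
Check: U(9, 18) = 105.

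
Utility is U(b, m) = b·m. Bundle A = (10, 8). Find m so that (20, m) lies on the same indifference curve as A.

U(10, 8) = 80.
Set U(20, m) = 80 and solve.
With b = 20: m = 80/20 = 4.
Check: U(20, 4) = 80.

m = 4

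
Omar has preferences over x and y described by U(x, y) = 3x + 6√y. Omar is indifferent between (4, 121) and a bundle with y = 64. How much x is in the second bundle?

x = 10

U(4, 121) = 78.
Set U(x, 64) = 78 and solve.
With y = 64: √64 = 8, so 3x = 78 − 6·8 = 30 and x = 10.
Check: U(10, 64) = 78.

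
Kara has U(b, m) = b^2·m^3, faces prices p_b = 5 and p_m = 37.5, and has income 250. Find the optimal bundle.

b* = 20, m* = 4

MU_b = 2·b·m^3 and MU_m = 3·b^2·m^2.
MRS = MU_b/MU_m = (2/3)·m/b.
Tangency: set MRS = p_b/p_m = 5/37.5 = 2/15.
So (2/3)·m/b = 2/15, i.e. m = 0.2·b.
Substitute into the budget 5·b + 37.5·m = 250: 12.5·b = 250, so b* = 20.
Then m* = 0.2·20 = 4.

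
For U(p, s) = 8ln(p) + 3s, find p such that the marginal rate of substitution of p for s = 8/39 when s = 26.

p = 13

MU_p = 8/p, MU_s = 3.
MRS = 8/p ÷ 3.
MRS depends only on p: (8/3)/p = 8/39 ⇒ p = (8/3)/(8/39) = 13.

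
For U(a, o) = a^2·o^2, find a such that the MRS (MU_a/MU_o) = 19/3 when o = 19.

a = 3

MU_a = 2·a·o^2 and MU_o = 2·a^2·o.
MRS = MU_a/MU_o = o/a.
Substitute o = 19: MRS = 19/a. Setting 19/a = 19/3 gives a = 19/(19/3) = 3.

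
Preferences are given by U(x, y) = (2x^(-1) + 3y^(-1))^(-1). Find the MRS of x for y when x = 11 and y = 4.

For CES with ρ = -1, MRS = (2/3)·(y/x)^2.
At (11, 4): MRS = 32/363.
So at (11, 4) the consumer would give up 32/363 units of y for one more unit of x.

MRS = 32/363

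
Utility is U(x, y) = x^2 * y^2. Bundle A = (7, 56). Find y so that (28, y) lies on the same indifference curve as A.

U(7, 56) = 153664.
Set U(28, y) = 153664 and solve.
With x = 28: 28^2 = 784, so y^2 = 153664/784 = 196; taking the square root, y = 14.
Check: U(28, 14) = 153664.

y = 14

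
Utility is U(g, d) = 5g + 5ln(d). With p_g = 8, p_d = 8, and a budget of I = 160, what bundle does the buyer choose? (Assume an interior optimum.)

g* = 19, d* = 1

MU_g = 5, MU_d = 5/d.
MRS = 5 ÷ (5/d).
Tangency: set MRS = p_g/p_d = 8/8 = 1.
MRS depends only on d: d = 1 ⇒ d* = 1.
From the budget, 8·g = 160 − 8·1 = 152, so g* = 19.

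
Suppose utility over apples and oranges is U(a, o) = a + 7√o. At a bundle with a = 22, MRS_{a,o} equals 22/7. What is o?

o = 121

MU_a = 1, MU_o = 7/(2√o).
MRS = 1 ÷ (7/(2√o)).
MRS depends only on o: (2/7)·√o = 22/7 ⇒ √o = (22/7)/(2/7) = 11 ⇒ o = 121.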